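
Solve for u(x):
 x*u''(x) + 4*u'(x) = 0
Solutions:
 u(x) = C1 + C2/x^3


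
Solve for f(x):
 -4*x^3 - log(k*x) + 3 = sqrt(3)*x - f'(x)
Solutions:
 f(x) = C1 + x^4 + sqrt(3)*x^2/2 + x*log(k*x) - 4*x


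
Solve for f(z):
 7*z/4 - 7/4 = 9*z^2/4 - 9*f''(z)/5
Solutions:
 f(z) = C1 + C2*z + 5*z^4/48 - 35*z^3/216 + 35*z^2/72


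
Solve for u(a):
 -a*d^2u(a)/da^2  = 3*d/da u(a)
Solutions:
 u(a) = C1 + C2/a^2


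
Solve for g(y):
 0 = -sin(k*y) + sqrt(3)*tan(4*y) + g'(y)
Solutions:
 g(y) = C1 + Piecewise((-cos(k*y)/k, Ne(k, 0)), (0, True)) + sqrt(3)*log(cos(4*y))/4


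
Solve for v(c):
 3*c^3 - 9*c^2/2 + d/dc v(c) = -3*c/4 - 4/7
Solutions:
 v(c) = C1 - 3*c^4/4 + 3*c^3/2 - 3*c^2/8 - 4*c/7


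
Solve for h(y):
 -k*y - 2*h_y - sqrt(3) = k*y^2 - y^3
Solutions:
 h(y) = C1 - k*y^3/6 - k*y^2/4 + y^4/8 - sqrt(3)*y/2


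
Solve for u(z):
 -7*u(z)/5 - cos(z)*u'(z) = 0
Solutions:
 u(z) = C1*(sin(z) - 1)^(7/10)/(sin(z) + 1)^(7/10)


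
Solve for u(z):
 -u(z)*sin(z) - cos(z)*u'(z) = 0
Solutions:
 u(z) = C1*cos(z)


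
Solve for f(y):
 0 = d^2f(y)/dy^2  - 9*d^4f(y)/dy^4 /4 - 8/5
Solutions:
 f(y) = C1 + C2*y + C3*exp(-2*y/3) + C4*exp(2*y/3) + 4*y^2/5


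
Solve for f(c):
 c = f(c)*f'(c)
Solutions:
 f(c) = -sqrt(C1 + c^2)
 f(c) = sqrt(C1 + c^2)


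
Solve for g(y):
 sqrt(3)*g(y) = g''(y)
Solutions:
 g(y) = C1*exp(-3^(1/4)*y) + C2*exp(3^(1/4)*y)


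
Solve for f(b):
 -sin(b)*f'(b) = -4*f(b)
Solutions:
 f(b) = C1*(cos(b)^2 - 2*cos(b) + 1)/(cos(b)^2 + 2*cos(b) + 1)


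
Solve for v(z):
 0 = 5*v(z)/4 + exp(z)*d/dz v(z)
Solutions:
 v(z) = C1*exp(5*exp(-z)/4)


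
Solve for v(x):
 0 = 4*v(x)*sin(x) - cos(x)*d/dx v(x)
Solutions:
 v(x) = C1/cos(x)^4


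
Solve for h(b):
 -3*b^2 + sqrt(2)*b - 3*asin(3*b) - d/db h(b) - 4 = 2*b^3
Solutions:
 h(b) = C1 - b^4/2 - b^3 + sqrt(2)*b^2/2 - 3*b*asin(3*b) - 4*b - sqrt(1 - 9*b^2)


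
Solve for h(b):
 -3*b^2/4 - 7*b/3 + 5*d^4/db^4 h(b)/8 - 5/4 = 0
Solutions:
 h(b) = C1 + C2*b + C3*b^2 + C4*b^3 + b^6/300 + 7*b^5/225 + b^4/12


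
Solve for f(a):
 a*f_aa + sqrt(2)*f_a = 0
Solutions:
 f(a) = C1 + C2*a^(1 - sqrt(2))


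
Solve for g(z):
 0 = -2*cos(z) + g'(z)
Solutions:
 g(z) = C1 + 2*sin(z)


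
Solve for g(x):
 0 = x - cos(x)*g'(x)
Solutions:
 g(x) = C1 + Integral(x/cos(x), x)


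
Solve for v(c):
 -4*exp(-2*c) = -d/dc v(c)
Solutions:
 v(c) = C1 - 2*exp(-2*c)


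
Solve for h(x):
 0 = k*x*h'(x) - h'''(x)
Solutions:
 h(x) = C1 + Integral(C2*airyai(k^(1/3)*x) + C3*airybi(k^(1/3)*x), x)


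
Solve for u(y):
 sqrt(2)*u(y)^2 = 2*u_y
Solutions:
 u(y) = -2/(C1 + sqrt(2)*y)


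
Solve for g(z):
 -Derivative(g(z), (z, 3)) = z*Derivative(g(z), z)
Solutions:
 g(z) = C1 + Integral(C2*airyai(-z) + C3*airybi(-z), z)


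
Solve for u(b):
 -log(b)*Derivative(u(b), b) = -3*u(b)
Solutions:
 u(b) = C1*exp(3*li(b))


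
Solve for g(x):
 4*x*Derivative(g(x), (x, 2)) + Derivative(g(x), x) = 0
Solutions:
 g(x) = C1 + C2*x^(3/4)


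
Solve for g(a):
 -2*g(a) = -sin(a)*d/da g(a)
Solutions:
 g(a) = C1*(cos(a) - 1)/(cos(a) + 1)


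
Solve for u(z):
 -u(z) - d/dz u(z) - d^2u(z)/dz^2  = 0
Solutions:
 u(z) = (C1*sin(sqrt(3)*z/2) + C2*cos(sqrt(3)*z/2))*exp(-z/2)


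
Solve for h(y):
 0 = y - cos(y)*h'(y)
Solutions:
 h(y) = C1 + Integral(y/cos(y), y)


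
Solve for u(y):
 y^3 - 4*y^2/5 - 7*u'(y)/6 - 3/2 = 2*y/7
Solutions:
 u(y) = C1 + 3*y^4/14 - 8*y^3/35 - 6*y^2/49 - 9*y/7


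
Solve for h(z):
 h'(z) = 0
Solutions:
 h(z) = C1


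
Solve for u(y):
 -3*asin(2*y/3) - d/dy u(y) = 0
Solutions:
 u(y) = C1 - 3*y*asin(2*y/3) - 3*sqrt(9 - 4*y^2)/2


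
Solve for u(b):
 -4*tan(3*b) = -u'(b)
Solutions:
 u(b) = C1 - 4*log(cos(3*b))/3


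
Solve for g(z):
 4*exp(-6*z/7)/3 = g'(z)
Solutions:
 g(z) = C1 - 14*exp(-6*z/7)/9


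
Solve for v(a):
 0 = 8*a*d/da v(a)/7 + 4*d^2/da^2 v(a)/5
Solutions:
 v(a) = C1 + C2*erf(sqrt(35)*a/7)


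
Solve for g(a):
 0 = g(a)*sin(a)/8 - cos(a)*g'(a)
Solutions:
 g(a) = C1/cos(a)^(1/8)


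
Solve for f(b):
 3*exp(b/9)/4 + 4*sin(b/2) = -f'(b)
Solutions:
 f(b) = C1 - 27*exp(b/9)/4 + 8*cos(b/2)


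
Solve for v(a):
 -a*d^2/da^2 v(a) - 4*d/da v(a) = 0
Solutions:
 v(a) = C1 + C2/a^3


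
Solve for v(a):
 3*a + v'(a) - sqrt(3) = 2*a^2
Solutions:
 v(a) = C1 + 2*a^3/3 - 3*a^2/2 + sqrt(3)*a


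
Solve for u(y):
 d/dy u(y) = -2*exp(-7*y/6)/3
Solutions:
 u(y) = C1 + 4*exp(-7*y/6)/7


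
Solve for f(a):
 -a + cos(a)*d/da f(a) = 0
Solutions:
 f(a) = C1 + Integral(a/cos(a), a)


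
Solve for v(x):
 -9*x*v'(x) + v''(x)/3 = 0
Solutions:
 v(x) = C1 + C2*erfi(3*sqrt(6)*x/2)


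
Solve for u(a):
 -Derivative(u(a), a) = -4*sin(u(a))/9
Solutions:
 -4*a/9 + log(cos(u(a)) - 1)/2 - log(cos(u(a)) + 1)/2 = C1


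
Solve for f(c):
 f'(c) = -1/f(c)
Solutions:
 f(c) = -sqrt(C1 - 2*c)
 f(c) = sqrt(C1 - 2*c)


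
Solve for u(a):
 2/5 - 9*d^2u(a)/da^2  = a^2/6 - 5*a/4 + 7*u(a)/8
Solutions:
 u(a) = C1*sin(sqrt(14)*a/12) + C2*cos(sqrt(14)*a/12) - 4*a^2/21 + 10*a/7 + 1072/245


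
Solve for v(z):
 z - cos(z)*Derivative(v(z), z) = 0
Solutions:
 v(z) = C1 + Integral(z/cos(z), z)


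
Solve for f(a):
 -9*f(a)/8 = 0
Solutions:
 f(a) = 0


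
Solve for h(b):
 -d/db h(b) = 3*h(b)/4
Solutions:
 h(b) = C1*exp(-3*b/4)


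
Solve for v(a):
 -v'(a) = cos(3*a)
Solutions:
 v(a) = C1 - sin(3*a)/3


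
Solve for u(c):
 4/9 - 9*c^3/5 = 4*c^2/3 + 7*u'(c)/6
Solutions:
 u(c) = C1 - 27*c^4/70 - 8*c^3/21 + 8*c/21


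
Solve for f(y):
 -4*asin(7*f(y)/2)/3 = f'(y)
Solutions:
 Integral(1/asin(7*_y/2), (_y, f(y))) = C1 - 4*y/3


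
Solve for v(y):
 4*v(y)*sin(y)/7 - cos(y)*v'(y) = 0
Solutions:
 v(y) = C1/cos(y)^(4/7)


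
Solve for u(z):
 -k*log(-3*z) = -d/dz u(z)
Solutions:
 u(z) = C1 + k*z*log(-z) + k*z*(-1 + log(3))


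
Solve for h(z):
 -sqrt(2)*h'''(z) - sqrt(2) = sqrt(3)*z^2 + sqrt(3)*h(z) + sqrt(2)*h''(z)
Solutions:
 h(z) = C1*exp(z*(-2 + (1 + 27*sqrt(6)/4 + sqrt(-4 + (4 + 27*sqrt(6))^2/4)/2)^(-1/3) + (1 + 27*sqrt(6)/4 + sqrt(-4 + (4 + 27*sqrt(6))^2/4)/2)^(1/3))/6)*sin(sqrt(3)*z*(-(1 + 27*sqrt(6)/4 + sqrt(-4 + (2 + 27*sqrt(6)/2)^2)/2)^(1/3) + (1 + 27*sqrt(6)/4 + sqrt(-4 + (2 + 27*sqrt(6)/2)^2)/2)^(-1/3))/6) + C2*exp(z*(-2 + (1 + 27*sqrt(6)/4 + sqrt(-4 + (4 + 27*sqrt(6))^2/4)/2)^(-1/3) + (1 + 27*sqrt(6)/4 + sqrt(-4 + (4 + 27*sqrt(6))^2/4)/2)^(1/3))/6)*cos(sqrt(3)*z*(-(1 + 27*sqrt(6)/4 + sqrt(-4 + (2 + 27*sqrt(6)/2)^2)/2)^(1/3) + (1 + 27*sqrt(6)/4 + sqrt(-4 + (2 + 27*sqrt(6)/2)^2)/2)^(-1/3))/6) + C3*exp(-z*((1 + 27*sqrt(6)/4 + sqrt(-4 + (4 + 27*sqrt(6))^2/4)/2)^(-1/3) + 1 + (1 + 27*sqrt(6)/4 + sqrt(-4 + (4 + 27*sqrt(6))^2/4)/2)^(1/3))/3) - z^2 + sqrt(6)/3


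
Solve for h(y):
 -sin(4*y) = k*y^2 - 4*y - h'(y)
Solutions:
 h(y) = C1 + k*y^3/3 - 2*y^2 - cos(4*y)/4


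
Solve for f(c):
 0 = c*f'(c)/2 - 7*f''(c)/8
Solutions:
 f(c) = C1 + C2*erfi(sqrt(14)*c/7)


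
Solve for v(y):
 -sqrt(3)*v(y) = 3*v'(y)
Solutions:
 v(y) = C1*exp(-sqrt(3)*y/3)


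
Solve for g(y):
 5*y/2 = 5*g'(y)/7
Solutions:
 g(y) = C1 + 7*y^2/4


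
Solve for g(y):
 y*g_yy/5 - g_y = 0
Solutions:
 g(y) = C1 + C2*y^6


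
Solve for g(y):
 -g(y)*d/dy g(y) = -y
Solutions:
 g(y) = -sqrt(C1 + y^2)
 g(y) = sqrt(C1 + y^2)


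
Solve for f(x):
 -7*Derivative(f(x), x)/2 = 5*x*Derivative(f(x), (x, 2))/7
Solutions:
 f(x) = C1 + C2/x^(39/10)


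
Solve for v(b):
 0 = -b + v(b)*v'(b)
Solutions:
 v(b) = -sqrt(C1 + b^2)
 v(b) = sqrt(C1 + b^2)


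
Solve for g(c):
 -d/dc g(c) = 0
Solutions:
 g(c) = C1


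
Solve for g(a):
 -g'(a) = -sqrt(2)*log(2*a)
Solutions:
 g(a) = C1 + sqrt(2)*a*log(a) - sqrt(2)*a + sqrt(2)*a*log(2)


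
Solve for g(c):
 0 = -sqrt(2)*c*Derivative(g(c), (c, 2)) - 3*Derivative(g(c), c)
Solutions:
 g(c) = C1 + C2*c^(1 - 3*sqrt(2)/2)


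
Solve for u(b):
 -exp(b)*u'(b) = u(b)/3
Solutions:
 u(b) = C1*exp(exp(-b)/3)


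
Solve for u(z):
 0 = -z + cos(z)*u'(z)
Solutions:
 u(z) = C1 + Integral(z/cos(z), z)


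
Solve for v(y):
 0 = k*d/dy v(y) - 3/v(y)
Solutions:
 v(y) = -sqrt(C1 + 6*y/k)
 v(y) = sqrt(C1 + 6*y/k)


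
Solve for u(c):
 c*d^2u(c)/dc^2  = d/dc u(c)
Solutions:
 u(c) = C1 + C2*c^2


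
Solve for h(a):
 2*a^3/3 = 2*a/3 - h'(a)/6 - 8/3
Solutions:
 h(a) = C1 - a^4 + 2*a^2 - 16*a


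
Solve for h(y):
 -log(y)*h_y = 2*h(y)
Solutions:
 h(y) = C1*exp(-2*li(y))


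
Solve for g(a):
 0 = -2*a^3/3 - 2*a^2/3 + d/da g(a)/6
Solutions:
 g(a) = C1 + a^4 + 4*a^3/3


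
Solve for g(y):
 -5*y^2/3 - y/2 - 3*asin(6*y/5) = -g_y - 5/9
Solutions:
 g(y) = C1 + 5*y^3/9 + y^2/4 + 3*y*asin(6*y/5) - 5*y/9 + sqrt(25 - 36*y^2)/2


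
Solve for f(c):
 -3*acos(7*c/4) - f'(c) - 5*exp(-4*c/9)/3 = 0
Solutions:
 f(c) = C1 - 3*c*acos(7*c/4) + 3*sqrt(16 - 49*c^2)/7 + 15*exp(-4*c/9)/4


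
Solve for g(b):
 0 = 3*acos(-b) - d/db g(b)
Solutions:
 g(b) = C1 + 3*b*acos(-b) + 3*sqrt(1 - b^2)


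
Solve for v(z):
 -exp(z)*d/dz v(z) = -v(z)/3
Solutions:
 v(z) = C1*exp(-exp(-z)/3)


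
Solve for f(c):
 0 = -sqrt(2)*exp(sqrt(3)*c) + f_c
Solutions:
 f(c) = C1 + sqrt(6)*exp(sqrt(3)*c)/3


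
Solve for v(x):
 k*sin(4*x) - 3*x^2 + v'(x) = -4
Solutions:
 v(x) = C1 + k*cos(4*x)/4 + x^3 - 4*x


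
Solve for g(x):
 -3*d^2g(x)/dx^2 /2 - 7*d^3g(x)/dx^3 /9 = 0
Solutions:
 g(x) = C1 + C2*x + C3*exp(-27*x/14)


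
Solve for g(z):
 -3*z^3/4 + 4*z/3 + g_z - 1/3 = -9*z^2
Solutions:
 g(z) = C1 + 3*z^4/16 - 3*z^3 - 2*z^2/3 + z/3


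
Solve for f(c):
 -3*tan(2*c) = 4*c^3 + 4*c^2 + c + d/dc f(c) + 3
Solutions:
 f(c) = C1 - c^4 - 4*c^3/3 - c^2/2 - 3*c + 3*log(cos(2*c))/2


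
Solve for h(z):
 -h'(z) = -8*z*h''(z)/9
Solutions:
 h(z) = C1 + C2*z^(17/8)


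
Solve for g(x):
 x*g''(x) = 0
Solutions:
 g(x) = C1 + C2*x


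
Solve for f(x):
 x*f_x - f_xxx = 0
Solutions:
 f(x) = C1 + Integral(C2*airyai(x) + C3*airybi(x), x)


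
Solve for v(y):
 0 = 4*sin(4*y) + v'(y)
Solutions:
 v(y) = C1 + cos(4*y)


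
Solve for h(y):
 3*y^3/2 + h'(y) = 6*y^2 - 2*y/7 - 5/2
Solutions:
 h(y) = C1 - 3*y^4/8 + 2*y^3 - y^2/7 - 5*y/2


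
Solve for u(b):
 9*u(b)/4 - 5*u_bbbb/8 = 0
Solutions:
 u(b) = C1*exp(-2^(1/4)*sqrt(3)*5^(3/4)*b/5) + C2*exp(2^(1/4)*sqrt(3)*5^(3/4)*b/5) + C3*sin(2^(1/4)*sqrt(3)*5^(3/4)*b/5) + C4*cos(2^(1/4)*sqrt(3)*5^(3/4)*b/5)


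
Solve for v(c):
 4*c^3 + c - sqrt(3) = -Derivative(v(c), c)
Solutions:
 v(c) = C1 - c^4 - c^2/2 + sqrt(3)*c


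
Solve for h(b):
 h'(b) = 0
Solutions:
 h(b) = C1


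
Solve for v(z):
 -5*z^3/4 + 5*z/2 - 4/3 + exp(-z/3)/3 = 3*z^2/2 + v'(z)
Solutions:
 v(z) = C1 - 5*z^4/16 - z^3/2 + 5*z^2/4 - 4*z/3 - 1/exp(z)^(1/3)


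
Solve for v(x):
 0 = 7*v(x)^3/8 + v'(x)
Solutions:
 v(x) = -2*sqrt(-1/(C1 - 7*x))
 v(x) = 2*sqrt(-1/(C1 - 7*x))


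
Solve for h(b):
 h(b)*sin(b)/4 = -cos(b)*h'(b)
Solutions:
 h(b) = C1*cos(b)^(1/4)


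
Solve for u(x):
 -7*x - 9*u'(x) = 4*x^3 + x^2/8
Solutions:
 u(x) = C1 - x^4/9 - x^3/216 - 7*x^2/18


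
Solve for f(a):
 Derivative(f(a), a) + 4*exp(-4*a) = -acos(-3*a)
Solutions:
 f(a) = C1 - a*acos(-3*a) - sqrt(1 - 9*a^2)/3 + exp(-4*a)


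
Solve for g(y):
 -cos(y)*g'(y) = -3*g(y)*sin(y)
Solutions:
 g(y) = C1/cos(y)^3


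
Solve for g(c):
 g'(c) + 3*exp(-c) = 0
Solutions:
 g(c) = C1 + 3*exp(-c)


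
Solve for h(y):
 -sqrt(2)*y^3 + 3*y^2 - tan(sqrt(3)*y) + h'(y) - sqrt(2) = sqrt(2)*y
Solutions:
 h(y) = C1 + sqrt(2)*y^4/4 - y^3 + sqrt(2)*y^2/2 + sqrt(2)*y - sqrt(3)*log(cos(sqrt(3)*y))/3


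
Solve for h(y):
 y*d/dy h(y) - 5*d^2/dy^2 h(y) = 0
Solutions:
 h(y) = C1 + C2*erfi(sqrt(10)*y/10)


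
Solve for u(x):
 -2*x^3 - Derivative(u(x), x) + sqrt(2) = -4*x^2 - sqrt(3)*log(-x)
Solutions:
 u(x) = C1 - x^4/2 + 4*x^3/3 + sqrt(3)*x*log(-x) + x*(-sqrt(3) + sqrt(2))


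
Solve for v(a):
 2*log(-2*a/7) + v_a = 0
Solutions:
 v(a) = C1 - 2*a*log(-a) + 2*a*(-log(2) + 1 + log(7))


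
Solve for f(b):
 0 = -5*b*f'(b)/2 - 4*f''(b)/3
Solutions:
 f(b) = C1 + C2*erf(sqrt(15)*b/4)


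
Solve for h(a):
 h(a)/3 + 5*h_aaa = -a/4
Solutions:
 h(a) = C3*exp(-15^(2/3)*a/15) - 3*a/4 + (C1*sin(3^(1/6)*5^(2/3)*a/10) + C2*cos(3^(1/6)*5^(2/3)*a/10))*exp(15^(2/3)*a/30)


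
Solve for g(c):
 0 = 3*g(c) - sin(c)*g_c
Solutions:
 g(c) = C1*(cos(c) - 1)^(3/2)/(cos(c) + 1)^(3/2)


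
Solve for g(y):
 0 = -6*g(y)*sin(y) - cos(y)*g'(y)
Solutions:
 g(y) = C1*cos(y)^6


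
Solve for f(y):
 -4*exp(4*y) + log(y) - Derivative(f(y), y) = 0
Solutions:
 f(y) = C1 + y*log(y) - y - exp(4*y)


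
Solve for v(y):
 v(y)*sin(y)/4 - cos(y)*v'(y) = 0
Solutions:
 v(y) = C1/cos(y)^(1/4)


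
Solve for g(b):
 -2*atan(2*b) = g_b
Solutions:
 g(b) = C1 - 2*b*atan(2*b) + log(4*b^2 + 1)/2


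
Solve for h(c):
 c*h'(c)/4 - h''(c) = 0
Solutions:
 h(c) = C1 + C2*erfi(sqrt(2)*c/4)


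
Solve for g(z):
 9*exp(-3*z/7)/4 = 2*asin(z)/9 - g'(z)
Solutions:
 g(z) = C1 + 2*z*asin(z)/9 + 2*sqrt(1 - z^2)/9 + 21*exp(-3*z/7)/4


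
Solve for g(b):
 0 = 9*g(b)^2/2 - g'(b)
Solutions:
 g(b) = -2/(C1 + 9*b)


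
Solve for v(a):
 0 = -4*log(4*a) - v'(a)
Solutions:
 v(a) = C1 - 4*a*log(a) - a*log(256) + 4*a


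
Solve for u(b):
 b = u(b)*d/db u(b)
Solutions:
 u(b) = -sqrt(C1 + b^2)
 u(b) = sqrt(C1 + b^2)


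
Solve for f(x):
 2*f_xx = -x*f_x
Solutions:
 f(x) = C1 + C2*erf(x/2)


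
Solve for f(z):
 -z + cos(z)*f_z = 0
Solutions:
 f(z) = C1 + Integral(z/cos(z), z)


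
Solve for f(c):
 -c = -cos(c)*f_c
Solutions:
 f(c) = C1 + Integral(c/cos(c), c)


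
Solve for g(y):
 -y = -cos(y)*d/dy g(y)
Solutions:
 g(y) = C1 + Integral(y/cos(y), y)


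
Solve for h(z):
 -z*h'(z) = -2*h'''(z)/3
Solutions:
 h(z) = C1 + Integral(C2*airyai(2^(2/3)*3^(1/3)*z/2) + C3*airybi(2^(2/3)*3^(1/3)*z/2), z)


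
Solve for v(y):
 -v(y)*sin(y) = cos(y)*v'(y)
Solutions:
 v(y) = C1*cos(y)


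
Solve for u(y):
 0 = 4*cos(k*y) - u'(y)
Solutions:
 u(y) = C1 + 4*sin(k*y)/k


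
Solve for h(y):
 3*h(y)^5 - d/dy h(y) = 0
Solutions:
 h(y) = -(-1/(C1 + 12*y))^(1/4)
 h(y) = (-1/(C1 + 12*y))^(1/4)
 h(y) = -I*(-1/(C1 + 12*y))^(1/4)
 h(y) = I*(-1/(C1 + 12*y))^(1/4)


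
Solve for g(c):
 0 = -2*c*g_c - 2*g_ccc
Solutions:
 g(c) = C1 + Integral(C2*airyai(-c) + C3*airybi(-c), c)


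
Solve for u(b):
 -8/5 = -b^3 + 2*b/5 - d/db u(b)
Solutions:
 u(b) = C1 - b^4/4 + b^2/5 + 8*b/5


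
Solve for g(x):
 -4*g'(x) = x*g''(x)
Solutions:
 g(x) = C1 + C2/x^3


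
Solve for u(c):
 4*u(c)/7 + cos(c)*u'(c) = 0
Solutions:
 u(c) = C1*(sin(c) - 1)^(2/7)/(sin(c) + 1)^(2/7)


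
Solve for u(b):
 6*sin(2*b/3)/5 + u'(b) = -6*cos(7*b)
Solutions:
 u(b) = C1 - 6*sin(7*b)/7 + 9*cos(2*b/3)/5


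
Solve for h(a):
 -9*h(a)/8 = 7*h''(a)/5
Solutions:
 h(a) = C1*sin(3*sqrt(70)*a/28) + C2*cos(3*sqrt(70)*a/28)


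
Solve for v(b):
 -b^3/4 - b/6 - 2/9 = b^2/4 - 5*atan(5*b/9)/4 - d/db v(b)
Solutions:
 v(b) = C1 + b^4/16 + b^3/12 + b^2/12 - 5*b*atan(5*b/9)/4 + 2*b/9 + 9*log(25*b^2 + 81)/8


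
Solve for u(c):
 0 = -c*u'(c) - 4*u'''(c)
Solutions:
 u(c) = C1 + Integral(C2*airyai(-2^(1/3)*c/2) + C3*airybi(-2^(1/3)*c/2), c)


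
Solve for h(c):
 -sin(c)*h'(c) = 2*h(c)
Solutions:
 h(c) = C1*(cos(c) + 1)/(cos(c) - 1)


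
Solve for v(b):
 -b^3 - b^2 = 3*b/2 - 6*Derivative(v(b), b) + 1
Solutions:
 v(b) = C1 + b^4/24 + b^3/18 + b^2/8 + b/6


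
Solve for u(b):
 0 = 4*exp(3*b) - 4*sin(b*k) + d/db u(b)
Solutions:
 u(b) = C1 - 4*exp(3*b)/3 - 4*cos(b*k)/k


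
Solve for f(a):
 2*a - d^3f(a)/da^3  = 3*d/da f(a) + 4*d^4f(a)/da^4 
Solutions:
 f(a) = C1 + C4*exp(-a) + a^2/3 + (C2*sin(sqrt(39)*a/8) + C3*cos(sqrt(39)*a/8))*exp(3*a/8)


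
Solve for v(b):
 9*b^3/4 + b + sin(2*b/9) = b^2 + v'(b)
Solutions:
 v(b) = C1 + 9*b^4/16 - b^3/3 + b^2/2 - 9*cos(2*b/9)/2


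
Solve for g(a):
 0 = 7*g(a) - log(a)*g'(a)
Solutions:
 g(a) = C1*exp(7*li(a))


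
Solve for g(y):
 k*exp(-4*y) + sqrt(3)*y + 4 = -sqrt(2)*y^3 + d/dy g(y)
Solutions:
 g(y) = C1 - k*exp(-4*y)/4 + sqrt(2)*y^4/4 + sqrt(3)*y^2/2 + 4*y


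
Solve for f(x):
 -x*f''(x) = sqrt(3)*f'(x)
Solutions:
 f(x) = C1 + C2*x^(1 - sqrt(3))


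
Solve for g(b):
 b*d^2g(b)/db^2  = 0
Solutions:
 g(b) = C1 + C2*b


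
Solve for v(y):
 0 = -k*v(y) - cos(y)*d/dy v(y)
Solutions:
 v(y) = C1*exp(k*(log(sin(y) - 1) - log(sin(y) + 1))/2)


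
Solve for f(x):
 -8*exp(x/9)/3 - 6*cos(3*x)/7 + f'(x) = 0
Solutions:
 f(x) = C1 + 24*exp(x/9) + 2*sin(3*x)/7


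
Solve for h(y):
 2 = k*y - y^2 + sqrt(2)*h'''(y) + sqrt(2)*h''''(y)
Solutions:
 h(y) = C1 + C2*y + C3*y^2 + C4*exp(-y) + sqrt(2)*y^5/120 + sqrt(2)*y^4*(-k - 2)/48 + sqrt(2)*y^3*(k + 4)/12


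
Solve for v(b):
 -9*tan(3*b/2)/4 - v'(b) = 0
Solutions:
 v(b) = C1 + 3*log(cos(3*b/2))/2


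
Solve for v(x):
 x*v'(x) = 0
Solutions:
 v(x) = C1


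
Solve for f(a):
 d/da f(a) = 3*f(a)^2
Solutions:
 f(a) = -1/(C1 + 3*a)


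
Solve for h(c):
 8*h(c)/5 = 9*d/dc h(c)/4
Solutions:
 h(c) = C1*exp(32*c/45)


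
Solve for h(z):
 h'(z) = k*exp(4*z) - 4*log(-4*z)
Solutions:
 h(z) = C1 + k*exp(4*z)/4 - 4*z*log(-z) + 4*z*(1 - 2*log(2))


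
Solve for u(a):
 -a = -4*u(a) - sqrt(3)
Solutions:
 u(a) = a/4 - sqrt(3)/4


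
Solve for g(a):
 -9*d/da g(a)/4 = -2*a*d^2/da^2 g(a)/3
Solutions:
 g(a) = C1 + C2*a^(35/8)


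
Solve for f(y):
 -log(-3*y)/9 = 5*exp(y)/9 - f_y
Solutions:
 f(y) = C1 + y*log(-y)/9 + y*(-1 + log(3))/9 + 5*exp(y)/9


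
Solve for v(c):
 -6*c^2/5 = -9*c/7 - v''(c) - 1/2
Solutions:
 v(c) = C1 + C2*c + c^4/10 - 3*c^3/14 - c^2/4


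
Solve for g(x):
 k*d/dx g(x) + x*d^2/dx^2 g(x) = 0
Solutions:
 g(x) = C1 + x^(1 - re(k))*(C2*sin(log(x)*Abs(im(k))) + C3*cos(log(x)*im(k)))


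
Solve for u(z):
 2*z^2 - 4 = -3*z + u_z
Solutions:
 u(z) = C1 + 2*z^3/3 + 3*z^2/2 - 4*z


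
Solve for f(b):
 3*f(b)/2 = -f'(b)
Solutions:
 f(b) = C1*exp(-3*b/2)


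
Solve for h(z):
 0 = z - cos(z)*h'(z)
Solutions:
 h(z) = C1 + Integral(z/cos(z), z)


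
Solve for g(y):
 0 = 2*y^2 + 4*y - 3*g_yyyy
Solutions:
 g(y) = C1 + C2*y + C3*y^2 + C4*y^3 + y^6/540 + y^5/90


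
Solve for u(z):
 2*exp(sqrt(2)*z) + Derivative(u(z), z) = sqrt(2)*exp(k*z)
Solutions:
 u(z) = C1 - sqrt(2)*exp(sqrt(2)*z) + sqrt(2)*exp(k*z)/k


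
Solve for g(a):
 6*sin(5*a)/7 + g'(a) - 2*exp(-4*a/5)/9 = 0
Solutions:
 g(a) = C1 + 6*cos(5*a)/35 - 5*exp(-4*a/5)/18


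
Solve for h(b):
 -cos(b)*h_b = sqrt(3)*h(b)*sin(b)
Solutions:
 h(b) = C1*cos(b)^(sqrt(3))


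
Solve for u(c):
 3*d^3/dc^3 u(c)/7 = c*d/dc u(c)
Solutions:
 u(c) = C1 + Integral(C2*airyai(3^(2/3)*7^(1/3)*c/3) + C3*airybi(3^(2/3)*7^(1/3)*c/3), c)


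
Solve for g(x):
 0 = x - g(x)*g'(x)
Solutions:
 g(x) = -sqrt(C1 + x^2)
 g(x) = sqrt(C1 + x^2)


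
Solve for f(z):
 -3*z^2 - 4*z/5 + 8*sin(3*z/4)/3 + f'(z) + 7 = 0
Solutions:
 f(z) = C1 + z^3 + 2*z^2/5 - 7*z + 32*cos(3*z/4)/9


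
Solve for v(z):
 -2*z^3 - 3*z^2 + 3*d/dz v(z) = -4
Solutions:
 v(z) = C1 + z^4/6 + z^3/3 - 4*z/3


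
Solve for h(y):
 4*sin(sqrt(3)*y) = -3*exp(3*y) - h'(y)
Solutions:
 h(y) = C1 - exp(3*y) + 4*sqrt(3)*cos(sqrt(3)*y)/3


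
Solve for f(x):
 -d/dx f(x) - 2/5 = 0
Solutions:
 f(x) = C1 - 2*x/5


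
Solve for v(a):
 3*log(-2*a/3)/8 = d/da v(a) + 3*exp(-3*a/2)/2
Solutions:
 v(a) = C1 + 3*a*log(-a)/8 + 3*a*(-log(3) - 1 + log(2))/8 + exp(-3*a/2)


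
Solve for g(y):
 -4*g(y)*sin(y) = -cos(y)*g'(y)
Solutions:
 g(y) = C1/cos(y)^4


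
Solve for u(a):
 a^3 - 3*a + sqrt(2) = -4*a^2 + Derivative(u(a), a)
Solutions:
 u(a) = C1 + a^4/4 + 4*a^3/3 - 3*a^2/2 + sqrt(2)*a


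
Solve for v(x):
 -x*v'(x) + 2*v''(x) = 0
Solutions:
 v(x) = C1 + C2*erfi(x/2)


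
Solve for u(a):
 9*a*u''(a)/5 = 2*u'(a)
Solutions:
 u(a) = C1 + C2*a^(19/9)


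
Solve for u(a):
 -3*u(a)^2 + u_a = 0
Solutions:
 u(a) = -1/(C1 + 3*a)


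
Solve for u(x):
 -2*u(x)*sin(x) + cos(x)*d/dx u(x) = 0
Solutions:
 u(x) = C1/cos(x)^2


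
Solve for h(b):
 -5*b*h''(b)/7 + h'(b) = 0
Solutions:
 h(b) = C1 + C2*b^(12/5)


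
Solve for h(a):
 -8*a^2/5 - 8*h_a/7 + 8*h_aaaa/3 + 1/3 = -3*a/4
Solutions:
 h(a) = C1 + C4*exp(3^(1/3)*7^(2/3)*a/7) - 7*a^3/15 + 21*a^2/64 + 7*a/24 + (C2*sin(3^(5/6)*7^(2/3)*a/14) + C3*cos(3^(5/6)*7^(2/3)*a/14))*exp(-3^(1/3)*7^(2/3)*a/14)


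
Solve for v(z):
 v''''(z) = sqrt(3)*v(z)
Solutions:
 v(z) = C1*exp(-3^(1/8)*z) + C2*exp(3^(1/8)*z) + C3*sin(3^(1/8)*z) + C4*cos(3^(1/8)*z)


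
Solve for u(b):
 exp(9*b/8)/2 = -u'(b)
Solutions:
 u(b) = C1 - 4*exp(9*b/8)/9


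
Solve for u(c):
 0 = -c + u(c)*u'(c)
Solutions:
 u(c) = -sqrt(C1 + c^2)
 u(c) = sqrt(C1 + c^2)


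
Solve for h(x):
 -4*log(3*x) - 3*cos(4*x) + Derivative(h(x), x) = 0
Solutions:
 h(x) = C1 + 4*x*log(x) - 4*x + 4*x*log(3) + 3*sin(4*x)/4


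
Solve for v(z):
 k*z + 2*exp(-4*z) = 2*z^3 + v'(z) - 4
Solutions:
 v(z) = C1 + k*z^2/2 - z^4/2 + 4*z - exp(-4*z)/2


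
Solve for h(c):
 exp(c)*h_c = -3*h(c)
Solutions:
 h(c) = C1*exp(3*exp(-c))


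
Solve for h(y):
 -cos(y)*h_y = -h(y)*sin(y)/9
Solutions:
 h(y) = C1/cos(y)^(1/9)


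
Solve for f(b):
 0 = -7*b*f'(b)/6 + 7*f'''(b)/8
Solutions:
 f(b) = C1 + Integral(C2*airyai(6^(2/3)*b/3) + C3*airybi(6^(2/3)*b/3), b)


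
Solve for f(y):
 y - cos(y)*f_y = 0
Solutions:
 f(y) = C1 + Integral(y/cos(y), y)


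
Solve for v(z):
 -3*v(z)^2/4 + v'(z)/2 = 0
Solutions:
 v(z) = -2/(C1 + 3*z)


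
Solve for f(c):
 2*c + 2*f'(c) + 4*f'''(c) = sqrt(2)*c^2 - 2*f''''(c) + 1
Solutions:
 f(c) = C1 + C2*exp(c*(-8 + 8*2^(1/3)/(3*sqrt(177) + 43)^(1/3) + 2^(2/3)*(3*sqrt(177) + 43)^(1/3))/12)*sin(2^(1/3)*sqrt(3)*c*(-2^(1/3)*(3*sqrt(177) + 43)^(1/3) + 8/(3*sqrt(177) + 43)^(1/3))/12) + C3*exp(c*(-8 + 8*2^(1/3)/(3*sqrt(177) + 43)^(1/3) + 2^(2/3)*(3*sqrt(177) + 43)^(1/3))/12)*cos(2^(1/3)*sqrt(3)*c*(-2^(1/3)*(3*sqrt(177) + 43)^(1/3) + 8/(3*sqrt(177) + 43)^(1/3))/12) + C4*exp(-c*(8*2^(1/3)/(3*sqrt(177) + 43)^(1/3) + 4 + 2^(2/3)*(3*sqrt(177) + 43)^(1/3))/6) + sqrt(2)*c^3/6 - c^2/2 - 2*sqrt(2)*c + c/2


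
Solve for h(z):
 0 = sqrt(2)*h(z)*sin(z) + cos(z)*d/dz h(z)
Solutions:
 h(z) = C1*cos(z)^(sqrt(2))


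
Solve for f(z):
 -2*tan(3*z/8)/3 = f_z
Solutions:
 f(z) = C1 + 16*log(cos(3*z/8))/9


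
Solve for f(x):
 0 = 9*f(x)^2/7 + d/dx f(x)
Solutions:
 f(x) = 7/(C1 + 9*x)


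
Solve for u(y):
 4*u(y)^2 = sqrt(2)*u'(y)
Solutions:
 u(y) = -1/(C1 + 2*sqrt(2)*y)


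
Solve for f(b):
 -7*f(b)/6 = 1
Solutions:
 f(b) = -6/7


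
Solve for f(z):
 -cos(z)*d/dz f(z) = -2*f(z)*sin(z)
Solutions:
 f(z) = C1/cos(z)^2


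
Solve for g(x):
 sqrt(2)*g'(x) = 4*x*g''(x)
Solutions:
 g(x) = C1 + C2*x^(sqrt(2)/4 + 1)


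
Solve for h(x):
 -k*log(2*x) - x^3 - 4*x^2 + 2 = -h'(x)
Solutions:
 h(x) = C1 + k*x*log(x) - k*x + k*x*log(2) + x^4/4 + 4*x^3/3 - 2*x


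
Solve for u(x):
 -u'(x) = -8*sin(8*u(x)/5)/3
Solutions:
 -8*x/3 + 5*log(cos(8*u(x)/5) - 1)/16 - 5*log(cos(8*u(x)/5) + 1)/16 = C1


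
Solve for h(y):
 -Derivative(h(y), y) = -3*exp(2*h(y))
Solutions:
 h(y) = log(-sqrt(-1/(C1 + 3*y))) - log(2)/2
 h(y) = log(-1/(C1 + 3*y))/2 - log(2)/2


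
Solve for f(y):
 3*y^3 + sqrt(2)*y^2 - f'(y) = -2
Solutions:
 f(y) = C1 + 3*y^4/4 + sqrt(2)*y^3/3 + 2*y


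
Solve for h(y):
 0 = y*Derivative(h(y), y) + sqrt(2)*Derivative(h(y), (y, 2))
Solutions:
 h(y) = C1 + C2*erf(2^(1/4)*y/2)


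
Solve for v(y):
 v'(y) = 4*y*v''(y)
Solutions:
 v(y) = C1 + C2*y^(5/4)


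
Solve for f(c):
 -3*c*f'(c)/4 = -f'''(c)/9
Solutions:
 f(c) = C1 + Integral(C2*airyai(3*2^(1/3)*c/2) + C3*airybi(3*2^(1/3)*c/2), c)


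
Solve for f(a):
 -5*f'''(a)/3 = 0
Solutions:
 f(a) = C1 + C2*a + C3*a^2


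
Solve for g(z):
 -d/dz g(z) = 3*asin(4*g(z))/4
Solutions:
 Integral(1/asin(4*_y), (_y, g(z))) = C1 - 3*z/4


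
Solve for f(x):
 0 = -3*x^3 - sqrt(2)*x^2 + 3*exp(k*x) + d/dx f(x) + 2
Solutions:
 f(x) = C1 + 3*x^4/4 + sqrt(2)*x^3/3 - 2*x - 3*exp(k*x)/k


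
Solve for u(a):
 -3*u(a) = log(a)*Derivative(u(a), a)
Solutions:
 u(a) = C1*exp(-3*li(a))


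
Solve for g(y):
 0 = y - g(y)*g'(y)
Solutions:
 g(y) = -sqrt(C1 + y^2)
 g(y) = sqrt(C1 + y^2)


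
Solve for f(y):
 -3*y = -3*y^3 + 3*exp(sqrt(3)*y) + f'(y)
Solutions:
 f(y) = C1 + 3*y^4/4 - 3*y^2/2 - sqrt(3)*exp(sqrt(3)*y)


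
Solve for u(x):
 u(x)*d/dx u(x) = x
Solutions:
 u(x) = -sqrt(C1 + x^2)
 u(x) = sqrt(C1 + x^2)


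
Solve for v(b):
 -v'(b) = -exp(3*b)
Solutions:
 v(b) = C1 + exp(3*b)/3


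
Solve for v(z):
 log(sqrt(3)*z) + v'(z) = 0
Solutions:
 v(z) = C1 - z*log(z) - z*log(3)/2 + z


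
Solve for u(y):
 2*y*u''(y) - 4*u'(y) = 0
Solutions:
 u(y) = C1 + C2*y^3


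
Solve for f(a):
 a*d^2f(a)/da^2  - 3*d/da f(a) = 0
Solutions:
 f(a) = C1 + C2*a^4


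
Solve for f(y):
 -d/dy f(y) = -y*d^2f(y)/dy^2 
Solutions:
 f(y) = C1 + C2*y^2


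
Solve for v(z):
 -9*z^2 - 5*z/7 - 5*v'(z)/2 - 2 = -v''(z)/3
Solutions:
 v(z) = C1 + C2*exp(15*z/2) - 6*z^3/5 - 109*z^2/175 - 2536*z/2625


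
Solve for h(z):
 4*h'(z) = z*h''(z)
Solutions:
 h(z) = C1 + C2*z^5


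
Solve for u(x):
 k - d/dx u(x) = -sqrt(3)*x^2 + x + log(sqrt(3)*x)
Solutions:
 u(x) = C1 + k*x + sqrt(3)*x^3/3 - x^2/2 - x*log(x) - x*log(3)/2 + x


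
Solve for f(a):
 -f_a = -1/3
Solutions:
 f(a) = C1 + a/3


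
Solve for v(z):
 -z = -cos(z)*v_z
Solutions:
 v(z) = C1 + Integral(z/cos(z), z)


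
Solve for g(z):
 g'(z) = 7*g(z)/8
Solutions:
 g(z) = C1*exp(7*z/8)


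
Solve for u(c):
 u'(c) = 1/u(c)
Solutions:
 u(c) = -sqrt(C1 + 2*c)
 u(c) = sqrt(C1 + 2*c)


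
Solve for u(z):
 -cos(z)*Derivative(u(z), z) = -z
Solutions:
 u(z) = C1 + Integral(z/cos(z), z)


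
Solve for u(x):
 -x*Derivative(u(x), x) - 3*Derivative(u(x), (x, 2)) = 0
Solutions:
 u(x) = C1 + C2*erf(sqrt(6)*x/6)


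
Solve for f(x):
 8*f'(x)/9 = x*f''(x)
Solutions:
 f(x) = C1 + C2*x^(17/9)


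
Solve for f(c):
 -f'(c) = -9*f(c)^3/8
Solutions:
 f(c) = -2*sqrt(-1/(C1 + 9*c))
 f(c) = 2*sqrt(-1/(C1 + 9*c))


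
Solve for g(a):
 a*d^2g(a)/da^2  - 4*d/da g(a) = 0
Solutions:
 g(a) = C1 + C2*a^5


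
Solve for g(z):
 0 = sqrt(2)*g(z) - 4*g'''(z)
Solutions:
 g(z) = C3*exp(sqrt(2)*z/2) + (C1*sin(sqrt(6)*z/4) + C2*cos(sqrt(6)*z/4))*exp(-sqrt(2)*z/4)


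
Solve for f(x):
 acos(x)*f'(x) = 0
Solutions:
 f(x) = C1


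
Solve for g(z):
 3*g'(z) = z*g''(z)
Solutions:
 g(z) = C1 + C2*z^4


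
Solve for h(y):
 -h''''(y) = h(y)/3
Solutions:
 h(y) = (C1*sin(sqrt(2)*3^(3/4)*y/6) + C2*cos(sqrt(2)*3^(3/4)*y/6))*exp(-sqrt(2)*3^(3/4)*y/6) + (C3*sin(sqrt(2)*3^(3/4)*y/6) + C4*cos(sqrt(2)*3^(3/4)*y/6))*exp(sqrt(2)*3^(3/4)*y/6)


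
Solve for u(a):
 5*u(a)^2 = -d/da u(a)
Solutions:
 u(a) = 1/(C1 + 5*a)


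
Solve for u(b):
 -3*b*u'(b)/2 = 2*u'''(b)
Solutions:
 u(b) = C1 + Integral(C2*airyai(-6^(1/3)*b/2) + C3*airybi(-6^(1/3)*b/2), b)


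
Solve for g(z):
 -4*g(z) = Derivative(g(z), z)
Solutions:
 g(z) = C1*exp(-4*z)


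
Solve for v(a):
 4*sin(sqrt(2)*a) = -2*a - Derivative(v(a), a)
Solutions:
 v(a) = C1 - a^2 + 2*sqrt(2)*cos(sqrt(2)*a)


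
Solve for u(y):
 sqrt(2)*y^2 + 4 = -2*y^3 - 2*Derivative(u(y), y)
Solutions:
 u(y) = C1 - y^4/4 - sqrt(2)*y^3/6 - 2*y


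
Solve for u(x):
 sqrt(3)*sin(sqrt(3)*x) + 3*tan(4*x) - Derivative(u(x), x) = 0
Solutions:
 u(x) = C1 - 3*log(cos(4*x))/4 - cos(sqrt(3)*x)


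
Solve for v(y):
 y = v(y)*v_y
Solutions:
 v(y) = -sqrt(C1 + y^2)
 v(y) = sqrt(C1 + y^2)


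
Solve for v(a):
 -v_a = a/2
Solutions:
 v(a) = C1 - a^2/4


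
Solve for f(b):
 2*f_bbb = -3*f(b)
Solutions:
 f(b) = C3*exp(-2^(2/3)*3^(1/3)*b/2) + (C1*sin(2^(2/3)*3^(5/6)*b/4) + C2*cos(2^(2/3)*3^(5/6)*b/4))*exp(2^(2/3)*3^(1/3)*b/4)


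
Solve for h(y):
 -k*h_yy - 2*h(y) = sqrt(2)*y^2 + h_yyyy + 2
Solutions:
 h(y) = C1*exp(-sqrt(2)*y*sqrt(-k - sqrt(k^2 - 8))/2) + C2*exp(sqrt(2)*y*sqrt(-k - sqrt(k^2 - 8))/2) + C3*exp(-sqrt(2)*y*sqrt(-k + sqrt(k^2 - 8))/2) + C4*exp(sqrt(2)*y*sqrt(-k + sqrt(k^2 - 8))/2) + sqrt(2)*k/2 - sqrt(2)*y^2/2 - 1


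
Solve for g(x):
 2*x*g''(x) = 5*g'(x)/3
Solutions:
 g(x) = C1 + C2*x^(11/6)


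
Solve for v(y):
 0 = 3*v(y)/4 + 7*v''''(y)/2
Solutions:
 v(y) = (C1*sin(6^(1/4)*7^(3/4)*y/14) + C2*cos(6^(1/4)*7^(3/4)*y/14))*exp(-6^(1/4)*7^(3/4)*y/14) + (C3*sin(6^(1/4)*7^(3/4)*y/14) + C4*cos(6^(1/4)*7^(3/4)*y/14))*exp(6^(1/4)*7^(3/4)*y/14)


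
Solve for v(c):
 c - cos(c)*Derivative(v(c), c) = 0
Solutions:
 v(c) = C1 + Integral(c/cos(c), c)


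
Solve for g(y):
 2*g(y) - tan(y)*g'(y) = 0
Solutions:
 g(y) = C1*sin(y)^2


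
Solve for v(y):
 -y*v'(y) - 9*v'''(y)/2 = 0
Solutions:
 v(y) = C1 + Integral(C2*airyai(-6^(1/3)*y/3) + C3*airybi(-6^(1/3)*y/3), y)


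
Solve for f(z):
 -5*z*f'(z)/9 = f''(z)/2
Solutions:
 f(z) = C1 + C2*erf(sqrt(5)*z/3)


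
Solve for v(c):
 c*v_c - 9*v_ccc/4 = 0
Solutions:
 v(c) = C1 + Integral(C2*airyai(2^(2/3)*3^(1/3)*c/3) + C3*airybi(2^(2/3)*3^(1/3)*c/3), c)


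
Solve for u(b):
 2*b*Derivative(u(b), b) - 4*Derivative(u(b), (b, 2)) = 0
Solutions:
 u(b) = C1 + C2*erfi(b/2)


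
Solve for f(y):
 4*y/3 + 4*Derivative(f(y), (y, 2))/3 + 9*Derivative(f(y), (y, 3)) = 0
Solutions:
 f(y) = C1 + C2*y + C3*exp(-4*y/27) - y^3/6 + 27*y^2/8


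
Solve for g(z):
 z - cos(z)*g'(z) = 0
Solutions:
 g(z) = C1 + Integral(z/cos(z), z)


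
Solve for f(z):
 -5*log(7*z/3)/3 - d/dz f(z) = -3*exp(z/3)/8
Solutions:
 f(z) = C1 - 5*z*log(z)/3 + 5*z*(-log(7) + 1 + log(3))/3 + 9*exp(z/3)/8


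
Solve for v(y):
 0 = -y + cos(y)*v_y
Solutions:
 v(y) = C1 + Integral(y/cos(y), y)


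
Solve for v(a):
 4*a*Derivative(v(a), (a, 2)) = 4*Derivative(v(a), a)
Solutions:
 v(a) = C1 + C2*a^2


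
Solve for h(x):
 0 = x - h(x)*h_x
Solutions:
 h(x) = -sqrt(C1 + x^2)
 h(x) = sqrt(C1 + x^2)


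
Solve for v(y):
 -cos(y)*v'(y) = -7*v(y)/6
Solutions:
 v(y) = C1*(sin(y) + 1)^(7/12)/(sin(y) - 1)^(7/12)


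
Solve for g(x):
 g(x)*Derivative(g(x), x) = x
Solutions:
 g(x) = -sqrt(C1 + x^2)
 g(x) = sqrt(C1 + x^2)


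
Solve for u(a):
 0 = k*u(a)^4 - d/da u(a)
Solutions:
 u(a) = (-1/(C1 + 3*a*k))^(1/3)
 u(a) = (-1/(C1 + a*k))^(1/3)*(-3^(2/3) - 3*3^(1/6)*I)/6
 u(a) = (-1/(C1 + a*k))^(1/3)*(-3^(2/3) + 3*3^(1/6)*I)/6


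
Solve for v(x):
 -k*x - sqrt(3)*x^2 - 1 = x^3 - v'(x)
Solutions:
 v(x) = C1 + k*x^2/2 + x^4/4 + sqrt(3)*x^3/3 + x


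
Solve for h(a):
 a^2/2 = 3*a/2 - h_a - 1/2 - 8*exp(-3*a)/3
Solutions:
 h(a) = C1 - a^3/6 + 3*a^2/4 - a/2 + 8*exp(-3*a)/9


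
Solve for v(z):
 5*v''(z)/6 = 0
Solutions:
 v(z) = C1 + C2*z


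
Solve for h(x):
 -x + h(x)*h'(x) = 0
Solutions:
 h(x) = -sqrt(C1 + x^2)
 h(x) = sqrt(C1 + x^2)


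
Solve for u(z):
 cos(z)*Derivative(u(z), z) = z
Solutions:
 u(z) = C1 + Integral(z/cos(z), z)


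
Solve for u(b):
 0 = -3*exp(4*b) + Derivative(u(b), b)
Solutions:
 u(b) = C1 + 3*exp(4*b)/4


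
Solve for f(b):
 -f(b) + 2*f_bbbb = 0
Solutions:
 f(b) = C1*exp(-2^(3/4)*b/2) + C2*exp(2^(3/4)*b/2) + C3*sin(2^(3/4)*b/2) + C4*cos(2^(3/4)*b/2)


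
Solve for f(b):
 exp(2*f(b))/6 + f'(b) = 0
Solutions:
 f(b) = log(-1/(C1 - b))/2 + log(3)/2
 f(b) = log(-sqrt(1/(C1 + b))) + log(3)/2


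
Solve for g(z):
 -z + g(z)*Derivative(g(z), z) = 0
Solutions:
 g(z) = -sqrt(C1 + z^2)
 g(z) = sqrt(C1 + z^2)


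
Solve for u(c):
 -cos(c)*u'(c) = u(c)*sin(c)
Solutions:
 u(c) = C1*cos(c)


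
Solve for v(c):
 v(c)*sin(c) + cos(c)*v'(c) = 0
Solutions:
 v(c) = C1*cos(c)


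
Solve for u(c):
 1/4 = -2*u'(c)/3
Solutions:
 u(c) = C1 - 3*c/8


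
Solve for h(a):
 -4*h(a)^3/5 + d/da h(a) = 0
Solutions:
 h(a) = -sqrt(10)*sqrt(-1/(C1 + 4*a))/2
 h(a) = sqrt(10)*sqrt(-1/(C1 + 4*a))/2


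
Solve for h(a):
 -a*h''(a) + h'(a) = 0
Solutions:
 h(a) = C1 + C2*a^2


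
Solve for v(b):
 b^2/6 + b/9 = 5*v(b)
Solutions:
 v(b) = b*(3*b + 2)/90


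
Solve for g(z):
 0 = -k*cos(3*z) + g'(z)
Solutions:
 g(z) = C1 + k*sin(3*z)/3


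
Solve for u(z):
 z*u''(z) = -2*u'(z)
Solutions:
 u(z) = C1 + C2/z


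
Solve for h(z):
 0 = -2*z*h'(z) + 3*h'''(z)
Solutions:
 h(z) = C1 + Integral(C2*airyai(2^(1/3)*3^(2/3)*z/3) + C3*airybi(2^(1/3)*3^(2/3)*z/3), z)


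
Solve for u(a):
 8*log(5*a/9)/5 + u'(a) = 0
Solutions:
 u(a) = C1 - 8*a*log(a)/5 - 8*a*log(5)/5 + 8*a/5 + 16*a*log(3)/5


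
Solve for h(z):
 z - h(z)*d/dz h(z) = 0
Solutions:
 h(z) = -sqrt(C1 + z^2)
 h(z) = sqrt(C1 + z^2)


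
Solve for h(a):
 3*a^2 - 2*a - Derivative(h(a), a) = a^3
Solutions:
 h(a) = C1 - a^4/4 + a^3 - a^2


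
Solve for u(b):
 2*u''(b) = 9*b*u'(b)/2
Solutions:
 u(b) = C1 + C2*erfi(3*sqrt(2)*b/4)


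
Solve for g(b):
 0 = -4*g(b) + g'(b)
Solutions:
 g(b) = C1*exp(4*b)


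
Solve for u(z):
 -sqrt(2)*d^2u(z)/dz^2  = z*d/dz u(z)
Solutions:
 u(z) = C1 + C2*erf(2^(1/4)*z/2)


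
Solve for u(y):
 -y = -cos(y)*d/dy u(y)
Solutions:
 u(y) = C1 + Integral(y/cos(y), y)


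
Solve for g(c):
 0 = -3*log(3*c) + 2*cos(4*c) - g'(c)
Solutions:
 g(c) = C1 - 3*c*log(c) - 3*c*log(3) + 3*c + sin(4*c)/2


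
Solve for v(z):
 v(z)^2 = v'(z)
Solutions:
 v(z) = -1/(C1 + z)


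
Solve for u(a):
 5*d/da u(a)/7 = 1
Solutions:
 u(a) = C1 + 7*a/5


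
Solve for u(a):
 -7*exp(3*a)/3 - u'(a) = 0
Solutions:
 u(a) = C1 - 7*exp(3*a)/9


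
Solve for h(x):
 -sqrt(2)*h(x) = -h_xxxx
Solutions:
 h(x) = C1*exp(-2^(1/8)*x) + C2*exp(2^(1/8)*x) + C3*sin(2^(1/8)*x) + C4*cos(2^(1/8)*x)


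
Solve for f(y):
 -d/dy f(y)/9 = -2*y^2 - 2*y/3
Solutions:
 f(y) = C1 + 6*y^3 + 3*y^2


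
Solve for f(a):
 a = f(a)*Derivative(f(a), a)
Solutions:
 f(a) = -sqrt(C1 + a^2)
 f(a) = sqrt(C1 + a^2)


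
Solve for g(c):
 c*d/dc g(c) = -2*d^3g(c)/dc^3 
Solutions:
 g(c) = C1 + Integral(C2*airyai(-2^(2/3)*c/2) + C3*airybi(-2^(2/3)*c/2), c)


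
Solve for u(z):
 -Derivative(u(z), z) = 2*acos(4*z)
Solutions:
 u(z) = C1 - 2*z*acos(4*z) + sqrt(1 - 16*z^2)/2


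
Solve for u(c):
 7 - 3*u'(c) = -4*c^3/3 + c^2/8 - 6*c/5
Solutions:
 u(c) = C1 + c^4/9 - c^3/72 + c^2/5 + 7*c/3


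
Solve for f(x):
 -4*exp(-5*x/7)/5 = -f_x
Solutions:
 f(x) = C1 - 28*exp(-5*x/7)/25


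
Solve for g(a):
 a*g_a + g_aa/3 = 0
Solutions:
 g(a) = C1 + C2*erf(sqrt(6)*a/2)


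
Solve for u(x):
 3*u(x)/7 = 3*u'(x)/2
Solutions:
 u(x) = C1*exp(2*x/7)


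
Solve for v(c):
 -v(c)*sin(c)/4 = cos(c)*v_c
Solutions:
 v(c) = C1*cos(c)^(1/4)


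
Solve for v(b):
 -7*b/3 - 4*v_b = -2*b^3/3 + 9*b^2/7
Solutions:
 v(b) = C1 + b^4/24 - 3*b^3/28 - 7*b^2/24


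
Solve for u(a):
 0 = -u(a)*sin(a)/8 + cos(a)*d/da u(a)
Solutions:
 u(a) = C1/cos(a)^(1/8)


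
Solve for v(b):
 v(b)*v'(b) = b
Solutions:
 v(b) = -sqrt(C1 + b^2)
 v(b) = sqrt(C1 + b^2)


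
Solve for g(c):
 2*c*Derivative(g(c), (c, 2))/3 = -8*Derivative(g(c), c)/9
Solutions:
 g(c) = C1 + C2/c^(1/3)


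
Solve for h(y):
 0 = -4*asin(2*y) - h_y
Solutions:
 h(y) = C1 - 4*y*asin(2*y) - 2*sqrt(1 - 4*y^2)


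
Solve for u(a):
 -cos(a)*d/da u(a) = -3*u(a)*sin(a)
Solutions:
 u(a) = C1/cos(a)^3


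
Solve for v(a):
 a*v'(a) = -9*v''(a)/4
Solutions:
 v(a) = C1 + C2*erf(sqrt(2)*a/3)


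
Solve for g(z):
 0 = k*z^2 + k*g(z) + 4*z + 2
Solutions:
 g(z) = (-k*z^2 - 4*z - 2)/k


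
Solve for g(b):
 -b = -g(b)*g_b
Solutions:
 g(b) = -sqrt(C1 + b^2)
 g(b) = sqrt(C1 + b^2)


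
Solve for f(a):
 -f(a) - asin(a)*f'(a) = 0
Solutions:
 f(a) = C1*exp(-Integral(1/asin(a), a))


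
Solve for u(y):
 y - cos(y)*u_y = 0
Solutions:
 u(y) = C1 + Integral(y/cos(y), y)


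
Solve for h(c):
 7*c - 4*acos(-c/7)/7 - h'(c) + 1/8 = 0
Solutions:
 h(c) = C1 + 7*c^2/2 - 4*c*acos(-c/7)/7 + c/8 - 4*sqrt(49 - c^2)/7


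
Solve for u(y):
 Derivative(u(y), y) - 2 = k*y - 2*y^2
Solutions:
 u(y) = C1 + k*y^2/2 - 2*y^3/3 + 2*y


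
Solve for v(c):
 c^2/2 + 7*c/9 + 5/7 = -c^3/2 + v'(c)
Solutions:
 v(c) = C1 + c^4/8 + c^3/6 + 7*c^2/18 + 5*c/7


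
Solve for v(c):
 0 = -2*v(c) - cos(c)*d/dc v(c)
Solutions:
 v(c) = C1*(sin(c) - 1)/(sin(c) + 1)


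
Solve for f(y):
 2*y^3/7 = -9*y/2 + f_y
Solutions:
 f(y) = C1 + y^4/14 + 9*y^2/4


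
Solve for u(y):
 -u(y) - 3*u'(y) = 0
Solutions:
 u(y) = C1*exp(-y/3)


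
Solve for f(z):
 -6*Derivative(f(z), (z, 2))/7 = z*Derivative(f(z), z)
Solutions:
 f(z) = C1 + C2*erf(sqrt(21)*z/6)


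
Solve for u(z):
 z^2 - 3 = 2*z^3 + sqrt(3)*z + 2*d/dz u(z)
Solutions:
 u(z) = C1 - z^4/4 + z^3/6 - sqrt(3)*z^2/4 - 3*z/2


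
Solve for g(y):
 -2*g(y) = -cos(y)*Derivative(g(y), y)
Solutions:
 g(y) = C1*(sin(y) + 1)/(sin(y) - 1)


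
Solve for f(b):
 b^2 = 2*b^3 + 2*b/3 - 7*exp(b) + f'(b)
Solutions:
 f(b) = C1 - b^4/2 + b^3/3 - b^2/3 + 7*exp(b)


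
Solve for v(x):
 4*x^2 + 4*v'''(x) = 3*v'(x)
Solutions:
 v(x) = C1 + C2*exp(-sqrt(3)*x/2) + C3*exp(sqrt(3)*x/2) + 4*x^3/9 + 32*x/9


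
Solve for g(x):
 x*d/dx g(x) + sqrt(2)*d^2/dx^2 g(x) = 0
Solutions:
 g(x) = C1 + C2*erf(2^(1/4)*x/2)


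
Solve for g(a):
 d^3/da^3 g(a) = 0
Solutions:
 g(a) = C1 + C2*a + C3*a^2


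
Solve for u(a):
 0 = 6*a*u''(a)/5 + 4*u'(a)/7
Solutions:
 u(a) = C1 + C2*a^(11/21)


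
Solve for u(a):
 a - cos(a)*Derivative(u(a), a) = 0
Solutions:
 u(a) = C1 + Integral(a/cos(a), a)


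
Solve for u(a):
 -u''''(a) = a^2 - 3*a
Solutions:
 u(a) = C1 + C2*a + C3*a^2 + C4*a^3 - a^6/360 + a^5/40


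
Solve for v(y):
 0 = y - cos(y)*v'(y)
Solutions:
 v(y) = C1 + Integral(y/cos(y), y)


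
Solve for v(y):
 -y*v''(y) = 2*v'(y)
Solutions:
 v(y) = C1 + C2/y


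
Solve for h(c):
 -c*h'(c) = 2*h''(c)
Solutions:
 h(c) = C1 + C2*erf(c/2)


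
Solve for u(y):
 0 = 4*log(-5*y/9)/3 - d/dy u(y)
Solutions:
 u(y) = C1 + 4*y*log(-y)/3 + 4*y*(-2*log(3) - 1 + log(5))/3


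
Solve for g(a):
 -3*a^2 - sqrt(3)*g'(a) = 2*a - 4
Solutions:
 g(a) = C1 - sqrt(3)*a^3/3 - sqrt(3)*a^2/3 + 4*sqrt(3)*a/3


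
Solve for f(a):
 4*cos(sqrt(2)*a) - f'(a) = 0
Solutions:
 f(a) = C1 + 2*sqrt(2)*sin(sqrt(2)*a)


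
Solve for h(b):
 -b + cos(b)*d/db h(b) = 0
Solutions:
 h(b) = C1 + Integral(b/cos(b), b)


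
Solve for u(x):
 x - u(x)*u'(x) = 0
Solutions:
 u(x) = -sqrt(C1 + x^2)
 u(x) = sqrt(C1 + x^2)


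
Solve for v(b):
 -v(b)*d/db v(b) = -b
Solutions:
 v(b) = -sqrt(C1 + b^2)
 v(b) = sqrt(C1 + b^2)


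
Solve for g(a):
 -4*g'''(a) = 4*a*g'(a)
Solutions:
 g(a) = C1 + Integral(C2*airyai(-a) + C3*airybi(-a), a)


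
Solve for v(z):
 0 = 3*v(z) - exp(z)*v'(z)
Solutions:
 v(z) = C1*exp(-3*exp(-z))


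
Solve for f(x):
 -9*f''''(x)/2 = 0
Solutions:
 f(x) = C1 + C2*x + C3*x^2 + C4*x^3


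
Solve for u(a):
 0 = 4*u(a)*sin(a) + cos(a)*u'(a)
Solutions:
 u(a) = C1*cos(a)^4
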